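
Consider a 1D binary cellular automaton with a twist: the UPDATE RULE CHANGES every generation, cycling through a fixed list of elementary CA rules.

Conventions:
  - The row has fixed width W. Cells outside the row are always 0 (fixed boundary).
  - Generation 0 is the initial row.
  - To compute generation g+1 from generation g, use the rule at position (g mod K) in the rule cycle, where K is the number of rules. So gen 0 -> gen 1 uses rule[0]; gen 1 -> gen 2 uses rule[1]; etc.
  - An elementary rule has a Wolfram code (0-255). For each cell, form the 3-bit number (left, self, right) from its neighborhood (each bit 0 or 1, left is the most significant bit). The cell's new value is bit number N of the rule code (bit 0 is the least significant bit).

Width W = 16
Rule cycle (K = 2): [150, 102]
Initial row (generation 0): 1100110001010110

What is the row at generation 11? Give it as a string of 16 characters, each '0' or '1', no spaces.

Answer: 1111000100100000

Derivation:
Gen 0: 1100110001010110
Gen 1 (rule 150): 0011001011010001
Gen 2 (rule 102): 0101011101110011
Gen 3 (rule 150): 1101001000101100
Gen 4 (rule 102): 0111011001110100
Gen 5 (rule 150): 1010000110100110
Gen 6 (rule 102): 1110001011101010
Gen 7 (rule 150): 0101011001001011
Gen 8 (rule 102): 1111101011011101
Gen 9 (rule 150): 0111001000001001
Gen 10 (rule 102): 1001011000011011
Gen 11 (rule 150): 1111000100100000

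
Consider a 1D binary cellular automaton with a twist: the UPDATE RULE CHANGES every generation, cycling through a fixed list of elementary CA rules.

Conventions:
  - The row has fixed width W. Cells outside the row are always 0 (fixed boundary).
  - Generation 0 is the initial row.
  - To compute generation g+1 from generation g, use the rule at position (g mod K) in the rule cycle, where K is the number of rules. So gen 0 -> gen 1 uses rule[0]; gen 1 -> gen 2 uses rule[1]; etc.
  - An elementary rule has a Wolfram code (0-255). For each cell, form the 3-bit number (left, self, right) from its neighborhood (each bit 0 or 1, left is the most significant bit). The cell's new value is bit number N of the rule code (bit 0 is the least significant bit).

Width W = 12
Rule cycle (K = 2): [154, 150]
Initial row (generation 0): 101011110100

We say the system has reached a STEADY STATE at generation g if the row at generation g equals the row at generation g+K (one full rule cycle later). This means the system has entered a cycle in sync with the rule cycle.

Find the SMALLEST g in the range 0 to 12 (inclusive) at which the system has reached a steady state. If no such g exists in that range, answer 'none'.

Gen 0: 101011110100
Gen 1 (rule 154): 000011100010
Gen 2 (rule 150): 000101010111
Gen 3 (rule 154): 001000000110
Gen 4 (rule 150): 011100001001
Gen 5 (rule 154): 111010010110
Gen 6 (rule 150): 010011110001
Gen 7 (rule 154): 101111101010
Gen 8 (rule 150): 100111001011
Gen 9 (rule 154): 011110110010
Gen 10 (rule 150): 101100001111
Gen 11 (rule 154): 001010011110
Gen 12 (rule 150): 011011101101
Gen 13 (rule 154): 110011001000
Gen 14 (rule 150): 001100111100

Answer: none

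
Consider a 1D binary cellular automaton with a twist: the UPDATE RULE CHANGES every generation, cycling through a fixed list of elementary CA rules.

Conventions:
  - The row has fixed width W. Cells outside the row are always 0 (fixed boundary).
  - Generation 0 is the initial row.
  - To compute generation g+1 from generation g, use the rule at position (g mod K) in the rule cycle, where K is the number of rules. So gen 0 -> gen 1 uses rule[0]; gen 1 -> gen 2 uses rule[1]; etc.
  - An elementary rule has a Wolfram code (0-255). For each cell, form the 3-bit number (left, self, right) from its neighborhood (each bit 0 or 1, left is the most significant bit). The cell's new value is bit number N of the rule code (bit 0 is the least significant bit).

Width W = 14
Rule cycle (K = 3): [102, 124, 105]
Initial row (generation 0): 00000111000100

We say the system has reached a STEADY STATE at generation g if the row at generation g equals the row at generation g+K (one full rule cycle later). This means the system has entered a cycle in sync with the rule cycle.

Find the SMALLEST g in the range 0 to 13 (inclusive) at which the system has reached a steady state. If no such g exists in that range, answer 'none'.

Gen 0: 00000111000100
Gen 1 (rule 102): 00001001001100
Gen 2 (rule 124): 00001101101110
Gen 3 (rule 105): 11101111111010
Gen 4 (rule 102): 00110000001110
Gen 5 (rule 124): 00111000001011
Gen 6 (rule 105): 10101011100111
Gen 7 (rule 102): 11111100101001
Gen 8 (rule 124): 10000110111101
Gen 9 (rule 105): 00110111100110
Gen 10 (rule 102): 01011000101010
Gen 11 (rule 124): 01111100111111
Gen 12 (rule 105): 01000100100001
Gen 13 (rule 102): 11001101100011
Gen 14 (rule 124): 11101111110011
Gen 15 (rule 105): 10111000010011
Gen 16 (rule 102): 11001000110101

Answer: none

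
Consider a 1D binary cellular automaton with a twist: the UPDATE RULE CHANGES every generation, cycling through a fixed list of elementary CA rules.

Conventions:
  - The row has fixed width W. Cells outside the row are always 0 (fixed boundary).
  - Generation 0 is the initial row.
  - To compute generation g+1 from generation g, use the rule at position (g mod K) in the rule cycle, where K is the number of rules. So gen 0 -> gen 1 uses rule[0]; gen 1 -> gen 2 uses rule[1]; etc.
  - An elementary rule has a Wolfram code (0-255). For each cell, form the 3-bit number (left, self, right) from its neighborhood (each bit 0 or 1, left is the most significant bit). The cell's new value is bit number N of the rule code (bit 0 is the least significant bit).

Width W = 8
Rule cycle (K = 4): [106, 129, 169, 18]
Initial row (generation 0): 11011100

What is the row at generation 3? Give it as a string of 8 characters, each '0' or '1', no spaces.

Gen 0: 11011100
Gen 1 (rule 106): 11110100
Gen 2 (rule 129): 01100001
Gen 3 (rule 169): 01001100

Answer: 01001100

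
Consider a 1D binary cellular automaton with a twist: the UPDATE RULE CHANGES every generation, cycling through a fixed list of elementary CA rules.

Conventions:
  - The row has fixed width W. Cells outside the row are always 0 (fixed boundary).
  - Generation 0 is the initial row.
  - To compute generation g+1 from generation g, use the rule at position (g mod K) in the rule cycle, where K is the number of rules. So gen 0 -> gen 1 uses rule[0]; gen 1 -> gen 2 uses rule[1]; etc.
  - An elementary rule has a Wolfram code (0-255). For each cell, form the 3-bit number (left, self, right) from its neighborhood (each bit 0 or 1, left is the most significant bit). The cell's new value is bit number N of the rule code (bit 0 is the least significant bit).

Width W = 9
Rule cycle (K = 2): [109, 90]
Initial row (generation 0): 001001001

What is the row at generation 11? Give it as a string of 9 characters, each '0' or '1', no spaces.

Answer: 101111111

Derivation:
Gen 0: 001001001
Gen 1 (rule 109): 101001001
Gen 2 (rule 90): 000110110
Gen 3 (rule 109): 110111110
Gen 4 (rule 90): 110100011
Gen 5 (rule 109): 111101011
Gen 6 (rule 90): 100100011
Gen 7 (rule 109): 100101011
Gen 8 (rule 90): 011000011
Gen 9 (rule 109): 011011011
Gen 10 (rule 90): 111011011
Gen 11 (rule 109): 101111111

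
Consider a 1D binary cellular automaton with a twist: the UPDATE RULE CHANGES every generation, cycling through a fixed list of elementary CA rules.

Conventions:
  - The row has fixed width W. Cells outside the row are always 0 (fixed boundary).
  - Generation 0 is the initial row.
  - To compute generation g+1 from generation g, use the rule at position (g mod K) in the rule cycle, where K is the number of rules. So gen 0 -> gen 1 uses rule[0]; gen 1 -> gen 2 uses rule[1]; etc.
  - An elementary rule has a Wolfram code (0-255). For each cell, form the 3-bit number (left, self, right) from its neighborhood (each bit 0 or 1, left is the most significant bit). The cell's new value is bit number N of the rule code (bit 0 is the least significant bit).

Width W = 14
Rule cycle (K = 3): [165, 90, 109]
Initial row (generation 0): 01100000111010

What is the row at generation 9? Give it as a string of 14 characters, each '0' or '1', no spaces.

Answer: 11111000111111

Derivation:
Gen 0: 01100000111010
Gen 1 (rule 165): 00001110010110
Gen 2 (rule 90): 00011011100111
Gen 3 (rule 109): 11011110100101
Gen 4 (rule 165): 00101101100111
Gen 5 (rule 90): 01001101111101
Gen 6 (rule 109): 01001111000111
Gen 7 (rule 165): 01000110010010
Gen 8 (rule 90): 10101111101101
Gen 9 (rule 109): 11111000111111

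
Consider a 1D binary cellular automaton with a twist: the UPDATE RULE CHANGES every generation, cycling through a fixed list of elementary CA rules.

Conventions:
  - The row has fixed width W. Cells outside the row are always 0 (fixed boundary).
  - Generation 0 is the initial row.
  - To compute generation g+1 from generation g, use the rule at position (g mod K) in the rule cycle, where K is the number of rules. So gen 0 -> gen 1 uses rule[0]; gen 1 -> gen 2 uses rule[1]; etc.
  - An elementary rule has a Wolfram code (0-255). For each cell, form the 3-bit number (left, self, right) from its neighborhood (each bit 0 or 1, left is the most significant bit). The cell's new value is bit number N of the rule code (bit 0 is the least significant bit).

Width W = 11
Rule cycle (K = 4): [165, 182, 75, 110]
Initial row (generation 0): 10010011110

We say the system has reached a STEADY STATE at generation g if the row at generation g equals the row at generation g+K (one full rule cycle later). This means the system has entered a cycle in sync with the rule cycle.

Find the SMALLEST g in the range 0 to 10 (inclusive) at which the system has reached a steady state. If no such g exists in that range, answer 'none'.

Answer: none

Derivation:
Gen 0: 10010011110
Gen 1 (rule 165): 10010001100
Gen 2 (rule 182): 11111010010
Gen 3 (rule 75): 10001000100
Gen 4 (rule 110): 10011001100
Gen 5 (rule 165): 10000000001
Gen 6 (rule 182): 11000000011
Gen 7 (rule 75): 11011111111
Gen 8 (rule 110): 11110000001
Gen 9 (rule 165): 01100111101
Gen 10 (rule 182): 10011011011
Gen 11 (rule 75): 00111011011
Gen 12 (rule 110): 01101111111
Gen 13 (rule 165): 00010111110
Gen 14 (rule 182): 00111011101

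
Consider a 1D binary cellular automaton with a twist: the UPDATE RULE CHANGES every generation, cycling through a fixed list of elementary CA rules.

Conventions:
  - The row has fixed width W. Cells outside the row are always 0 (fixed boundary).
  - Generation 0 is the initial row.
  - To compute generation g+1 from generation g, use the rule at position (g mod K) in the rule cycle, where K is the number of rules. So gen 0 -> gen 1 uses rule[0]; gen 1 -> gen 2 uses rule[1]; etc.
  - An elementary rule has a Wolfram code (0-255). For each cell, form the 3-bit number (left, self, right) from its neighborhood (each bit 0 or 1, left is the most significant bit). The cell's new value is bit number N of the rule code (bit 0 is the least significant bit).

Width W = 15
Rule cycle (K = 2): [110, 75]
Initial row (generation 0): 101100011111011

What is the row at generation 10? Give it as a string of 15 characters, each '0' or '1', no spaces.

Answer: 110000100011111

Derivation:
Gen 0: 101100011111011
Gen 1 (rule 110): 111100110001111
Gen 2 (rule 75): 100101110111001
Gen 3 (rule 110): 101111011101011
Gen 4 (rule 75): 001001010100011
Gen 5 (rule 110): 011011111100111
Gen 6 (rule 75): 111010000101101
Gen 7 (rule 110): 101110001111111
Gen 8 (rule 75): 001010111000001
Gen 9 (rule 110): 011111101000011
Gen 10 (rule 75): 110000100011111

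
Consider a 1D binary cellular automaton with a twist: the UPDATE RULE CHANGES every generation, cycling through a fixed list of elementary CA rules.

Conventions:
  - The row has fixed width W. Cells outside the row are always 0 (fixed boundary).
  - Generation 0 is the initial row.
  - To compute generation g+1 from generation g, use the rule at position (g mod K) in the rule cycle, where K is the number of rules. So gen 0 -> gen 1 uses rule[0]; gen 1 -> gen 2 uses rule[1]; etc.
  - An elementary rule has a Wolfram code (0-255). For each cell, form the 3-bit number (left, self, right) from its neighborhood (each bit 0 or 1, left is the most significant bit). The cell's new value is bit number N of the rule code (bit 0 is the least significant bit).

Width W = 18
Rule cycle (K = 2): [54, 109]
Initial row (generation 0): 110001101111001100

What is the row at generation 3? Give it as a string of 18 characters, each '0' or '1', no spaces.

Gen 0: 110001101111001100
Gen 1 (rule 54): 001010010000110010
Gen 2 (rule 109): 101110010110110010
Gen 3 (rule 54): 110001111001001111

Answer: 110001111001001111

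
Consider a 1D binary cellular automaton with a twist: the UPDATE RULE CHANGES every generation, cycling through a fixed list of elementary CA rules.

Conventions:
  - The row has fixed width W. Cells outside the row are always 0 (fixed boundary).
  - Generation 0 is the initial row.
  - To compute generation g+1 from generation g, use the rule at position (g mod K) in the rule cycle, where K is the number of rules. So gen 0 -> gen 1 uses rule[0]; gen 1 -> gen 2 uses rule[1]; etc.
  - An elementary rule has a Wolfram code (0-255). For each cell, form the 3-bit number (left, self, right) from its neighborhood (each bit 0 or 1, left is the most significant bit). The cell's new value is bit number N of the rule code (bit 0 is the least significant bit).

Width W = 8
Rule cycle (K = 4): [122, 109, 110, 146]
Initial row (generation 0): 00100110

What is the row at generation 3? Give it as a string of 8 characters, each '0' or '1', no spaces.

Answer: 11010011

Derivation:
Gen 0: 00100110
Gen 1 (rule 122): 01011111
Gen 2 (rule 109): 01110001
Gen 3 (rule 110): 11010011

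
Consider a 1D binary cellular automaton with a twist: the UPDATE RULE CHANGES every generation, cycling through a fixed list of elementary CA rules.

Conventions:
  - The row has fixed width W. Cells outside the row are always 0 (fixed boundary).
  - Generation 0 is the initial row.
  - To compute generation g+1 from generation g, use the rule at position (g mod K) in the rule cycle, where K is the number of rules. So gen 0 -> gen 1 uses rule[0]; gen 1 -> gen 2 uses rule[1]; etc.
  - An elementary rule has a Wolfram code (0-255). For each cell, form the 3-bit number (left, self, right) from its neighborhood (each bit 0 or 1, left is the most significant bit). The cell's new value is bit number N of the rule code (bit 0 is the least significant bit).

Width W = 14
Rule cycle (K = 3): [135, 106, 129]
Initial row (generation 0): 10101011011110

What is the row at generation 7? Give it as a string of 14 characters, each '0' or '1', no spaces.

Answer: 11101111101100

Derivation:
Gen 0: 10101011011110
Gen 1 (rule 135): 10101000001100
Gen 2 (rule 106): 01010000011100
Gen 3 (rule 129): 00000111001001
Gen 4 (rule 135): 11111010011011
Gen 5 (rule 106): 10001100111111
Gen 6 (rule 129): 00100000011110
Gen 7 (rule 135): 11101111101100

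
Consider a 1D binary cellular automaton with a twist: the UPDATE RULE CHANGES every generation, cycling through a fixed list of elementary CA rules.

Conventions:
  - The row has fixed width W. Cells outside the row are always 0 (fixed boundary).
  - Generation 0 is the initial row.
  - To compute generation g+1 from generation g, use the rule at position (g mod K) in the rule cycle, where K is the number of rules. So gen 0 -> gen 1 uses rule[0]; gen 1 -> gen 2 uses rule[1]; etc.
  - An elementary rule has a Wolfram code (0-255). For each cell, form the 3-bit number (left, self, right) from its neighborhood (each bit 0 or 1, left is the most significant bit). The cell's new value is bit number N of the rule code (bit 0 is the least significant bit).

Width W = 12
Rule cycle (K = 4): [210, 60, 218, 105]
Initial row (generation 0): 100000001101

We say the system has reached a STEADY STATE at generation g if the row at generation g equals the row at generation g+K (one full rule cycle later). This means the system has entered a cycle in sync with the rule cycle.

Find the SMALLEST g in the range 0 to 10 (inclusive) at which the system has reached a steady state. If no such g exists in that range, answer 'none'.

Answer: none

Derivation:
Gen 0: 100000001101
Gen 1 (rule 210): 010000010100
Gen 2 (rule 60): 011000011110
Gen 3 (rule 218): 111100111111
Gen 4 (rule 105): 100100100001
Gen 5 (rule 210): 011011010010
Gen 6 (rule 60): 010110111011
Gen 7 (rule 218): 100110111011
Gen 8 (rule 105): 000111101111
Gen 9 (rule 210): 001011100111
Gen 10 (rule 60): 001110010100
Gen 11 (rule 218): 011111100010
Gen 12 (rule 105): 010000101000
Gen 13 (rule 210): 101001000100
Gen 14 (rule 60): 111101100110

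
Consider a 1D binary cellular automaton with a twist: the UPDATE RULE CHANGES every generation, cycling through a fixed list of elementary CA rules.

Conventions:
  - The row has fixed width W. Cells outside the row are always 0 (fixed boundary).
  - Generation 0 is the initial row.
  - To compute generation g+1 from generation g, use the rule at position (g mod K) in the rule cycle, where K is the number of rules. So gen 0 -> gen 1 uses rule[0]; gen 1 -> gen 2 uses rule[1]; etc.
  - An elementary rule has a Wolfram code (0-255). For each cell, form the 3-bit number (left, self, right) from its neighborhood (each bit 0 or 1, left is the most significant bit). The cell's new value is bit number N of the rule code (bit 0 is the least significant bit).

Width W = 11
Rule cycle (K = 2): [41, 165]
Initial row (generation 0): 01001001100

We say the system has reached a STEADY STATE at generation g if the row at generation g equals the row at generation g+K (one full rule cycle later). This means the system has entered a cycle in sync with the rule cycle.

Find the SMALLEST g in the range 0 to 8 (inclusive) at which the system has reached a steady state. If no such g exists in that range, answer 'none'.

Answer: none

Derivation:
Gen 0: 01001001100
Gen 1 (rule 41): 00000001001
Gen 2 (rule 165): 11111101001
Gen 3 (rule 41): 10000010000
Gen 4 (rule 165): 10111010111
Gen 5 (rule 41): 01100101100
Gen 6 (rule 165): 00000110001
Gen 7 (rule 41): 11110100100
Gen 8 (rule 165): 01101100101
Gen 9 (rule 41): 01011000010
Gen 10 (rule 165): 01100011010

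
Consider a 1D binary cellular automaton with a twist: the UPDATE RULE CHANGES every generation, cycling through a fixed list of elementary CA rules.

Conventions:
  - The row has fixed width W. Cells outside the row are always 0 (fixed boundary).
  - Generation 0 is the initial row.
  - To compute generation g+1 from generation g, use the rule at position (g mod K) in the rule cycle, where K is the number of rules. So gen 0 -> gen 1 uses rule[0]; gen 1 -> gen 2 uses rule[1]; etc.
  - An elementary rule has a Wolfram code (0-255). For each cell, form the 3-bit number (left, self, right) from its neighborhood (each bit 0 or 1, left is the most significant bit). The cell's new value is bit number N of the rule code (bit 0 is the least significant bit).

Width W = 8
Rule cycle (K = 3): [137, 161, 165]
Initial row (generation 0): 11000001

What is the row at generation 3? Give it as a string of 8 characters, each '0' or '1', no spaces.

Answer: 11101001

Derivation:
Gen 0: 11000001
Gen 1 (rule 137): 10011100
Gen 2 (rule 161): 00001001
Gen 3 (rule 165): 11101001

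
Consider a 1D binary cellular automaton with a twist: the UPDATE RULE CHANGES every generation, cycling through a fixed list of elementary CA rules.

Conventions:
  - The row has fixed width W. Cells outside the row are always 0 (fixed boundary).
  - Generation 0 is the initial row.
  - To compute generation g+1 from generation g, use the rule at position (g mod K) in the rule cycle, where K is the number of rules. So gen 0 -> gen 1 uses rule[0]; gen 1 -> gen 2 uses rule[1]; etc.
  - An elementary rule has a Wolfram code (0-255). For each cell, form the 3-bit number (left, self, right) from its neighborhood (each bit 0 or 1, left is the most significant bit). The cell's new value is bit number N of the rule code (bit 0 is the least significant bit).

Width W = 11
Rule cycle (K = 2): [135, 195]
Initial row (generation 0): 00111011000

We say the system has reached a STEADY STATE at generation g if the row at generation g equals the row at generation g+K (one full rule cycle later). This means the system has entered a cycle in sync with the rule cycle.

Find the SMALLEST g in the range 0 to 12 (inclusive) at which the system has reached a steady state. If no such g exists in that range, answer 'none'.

Gen 0: 00111011000
Gen 1 (rule 135): 11010000011
Gen 2 (rule 195): 01000111101
Gen 3 (rule 135): 11011011001
Gen 4 (rule 195): 01001001010
Gen 5 (rule 135): 11011011010
Gen 6 (rule 195): 01001001000
Gen 7 (rule 135): 11011011011
Gen 8 (rule 195): 01001001001
Gen 9 (rule 135): 11011011011
Gen 10 (rule 195): 01001001001
Gen 11 (rule 135): 11011011011
Gen 12 (rule 195): 01001001001
Gen 13 (rule 135): 11011011011
Gen 14 (rule 195): 01001001001

Answer: 7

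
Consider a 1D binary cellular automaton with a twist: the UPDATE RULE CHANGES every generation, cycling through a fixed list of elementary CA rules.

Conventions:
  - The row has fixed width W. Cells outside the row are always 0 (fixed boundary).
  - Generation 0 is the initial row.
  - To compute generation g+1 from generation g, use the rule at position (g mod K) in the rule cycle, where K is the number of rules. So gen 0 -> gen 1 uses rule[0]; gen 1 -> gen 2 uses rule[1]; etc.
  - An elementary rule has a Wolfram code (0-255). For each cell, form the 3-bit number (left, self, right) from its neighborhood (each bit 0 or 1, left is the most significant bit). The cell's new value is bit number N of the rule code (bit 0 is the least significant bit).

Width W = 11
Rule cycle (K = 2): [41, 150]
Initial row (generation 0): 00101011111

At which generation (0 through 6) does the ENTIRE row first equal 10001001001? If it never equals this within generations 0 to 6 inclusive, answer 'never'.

Gen 0: 00101011111
Gen 1 (rule 41): 10010110000
Gen 2 (rule 150): 11110001000
Gen 3 (rule 41): 10000100011
Gen 4 (rule 150): 11001110100
Gen 5 (rule 41): 10001001001
Gen 6 (rule 150): 11011111111

Answer: 5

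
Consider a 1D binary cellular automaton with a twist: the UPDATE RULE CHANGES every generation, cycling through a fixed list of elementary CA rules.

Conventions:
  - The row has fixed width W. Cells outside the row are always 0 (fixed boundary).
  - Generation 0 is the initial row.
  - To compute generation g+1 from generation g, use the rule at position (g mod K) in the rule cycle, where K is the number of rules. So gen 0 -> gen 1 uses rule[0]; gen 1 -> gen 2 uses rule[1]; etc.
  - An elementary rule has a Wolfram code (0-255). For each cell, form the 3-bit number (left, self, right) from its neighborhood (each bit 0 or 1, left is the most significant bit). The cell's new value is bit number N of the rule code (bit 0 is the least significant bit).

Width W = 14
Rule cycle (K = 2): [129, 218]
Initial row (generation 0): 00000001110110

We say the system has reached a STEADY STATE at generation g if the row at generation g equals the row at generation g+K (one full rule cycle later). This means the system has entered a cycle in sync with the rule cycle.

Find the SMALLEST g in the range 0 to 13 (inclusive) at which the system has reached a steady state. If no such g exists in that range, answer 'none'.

Answer: 4

Derivation:
Gen 0: 00000001110110
Gen 1 (rule 129): 11111100100000
Gen 2 (rule 218): 11111111010000
Gen 3 (rule 129): 01111110000111
Gen 4 (rule 218): 11111111001111
Gen 5 (rule 129): 01111110000110
Gen 6 (rule 218): 11111111001111
Gen 7 (rule 129): 01111110000110
Gen 8 (rule 218): 11111111001111
Gen 9 (rule 129): 01111110000110
Gen 10 (rule 218): 11111111001111
Gen 11 (rule 129): 01111110000110
Gen 12 (rule 218): 11111111001111
Gen 13 (rule 129): 01111110000110
Gen 14 (rule 218): 11111111001111
Gen 15 (rule 129): 01111110000110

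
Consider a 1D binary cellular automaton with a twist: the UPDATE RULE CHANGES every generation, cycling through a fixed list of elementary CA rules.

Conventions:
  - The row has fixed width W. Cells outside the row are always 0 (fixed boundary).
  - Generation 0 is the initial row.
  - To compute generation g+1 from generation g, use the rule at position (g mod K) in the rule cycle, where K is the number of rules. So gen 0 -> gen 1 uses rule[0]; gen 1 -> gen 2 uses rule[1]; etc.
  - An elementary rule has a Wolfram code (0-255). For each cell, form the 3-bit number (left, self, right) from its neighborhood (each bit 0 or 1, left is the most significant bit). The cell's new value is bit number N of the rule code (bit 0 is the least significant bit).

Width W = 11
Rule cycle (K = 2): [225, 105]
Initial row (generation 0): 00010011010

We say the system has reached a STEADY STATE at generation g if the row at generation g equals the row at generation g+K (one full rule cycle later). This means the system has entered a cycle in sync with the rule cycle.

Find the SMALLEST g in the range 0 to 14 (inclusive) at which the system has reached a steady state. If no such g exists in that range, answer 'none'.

Gen 0: 00010011010
Gen 1 (rule 225): 11000001100
Gen 2 (rule 105): 11011101101
Gen 3 (rule 225): 01101110110
Gen 4 (rule 105): 01111011110
Gen 5 (rule 225): 00111101110
Gen 6 (rule 105): 10100111010
Gen 7 (rule 225): 01000011100
Gen 8 (rule 105): 00011010101
Gen 9 (rule 225): 11001101010
Gen 10 (rule 105): 11001110100
Gen 11 (rule 225): 01000111001
Gen 12 (rule 105): 00010101000
Gen 13 (rule 225): 11001010011
Gen 14 (rule 105): 11000100011
Gen 15 (rule 225): 01010001001
Gen 16 (rule 105): 00100100000

Answer: none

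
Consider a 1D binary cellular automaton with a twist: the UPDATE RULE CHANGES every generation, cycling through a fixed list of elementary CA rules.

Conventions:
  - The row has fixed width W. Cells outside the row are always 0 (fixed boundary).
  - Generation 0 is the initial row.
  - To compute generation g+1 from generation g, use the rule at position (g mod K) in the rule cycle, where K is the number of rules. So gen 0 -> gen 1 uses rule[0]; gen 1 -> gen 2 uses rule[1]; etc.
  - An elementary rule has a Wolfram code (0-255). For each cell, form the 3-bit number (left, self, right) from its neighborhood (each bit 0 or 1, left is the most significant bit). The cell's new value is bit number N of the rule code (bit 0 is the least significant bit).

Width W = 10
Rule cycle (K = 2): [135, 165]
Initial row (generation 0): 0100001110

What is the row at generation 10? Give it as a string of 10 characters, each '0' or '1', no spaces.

Answer: 0011111010

Derivation:
Gen 0: 0100001110
Gen 1 (rule 135): 1101110100
Gen 2 (rule 165): 0010101101
Gen 3 (rule 135): 1110100001
Gen 4 (rule 165): 0101101101
Gen 5 (rule 135): 1100000001
Gen 6 (rule 165): 0001111101
Gen 7 (rule 135): 1110111001
Gen 8 (rule 165): 0101010001
Gen 9 (rule 135): 1101010111
Gen 10 (rule 165): 0011111010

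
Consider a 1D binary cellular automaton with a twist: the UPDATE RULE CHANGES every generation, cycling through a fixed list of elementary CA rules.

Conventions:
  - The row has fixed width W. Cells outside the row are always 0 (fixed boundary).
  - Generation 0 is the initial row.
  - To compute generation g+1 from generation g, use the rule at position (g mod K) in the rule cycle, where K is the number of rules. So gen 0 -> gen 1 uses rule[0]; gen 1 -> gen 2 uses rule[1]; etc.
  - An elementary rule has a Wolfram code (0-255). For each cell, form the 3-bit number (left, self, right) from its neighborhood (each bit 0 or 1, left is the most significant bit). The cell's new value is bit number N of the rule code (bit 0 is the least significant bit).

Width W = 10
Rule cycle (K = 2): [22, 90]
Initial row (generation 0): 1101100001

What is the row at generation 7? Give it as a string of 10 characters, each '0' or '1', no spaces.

Gen 0: 1101100001
Gen 1 (rule 22): 0000010011
Gen 2 (rule 90): 0000101111
Gen 3 (rule 22): 0001100000
Gen 4 (rule 90): 0011110000
Gen 5 (rule 22): 0100001000
Gen 6 (rule 90): 1010010100
Gen 7 (rule 22): 1011110110

Answer: 1011110110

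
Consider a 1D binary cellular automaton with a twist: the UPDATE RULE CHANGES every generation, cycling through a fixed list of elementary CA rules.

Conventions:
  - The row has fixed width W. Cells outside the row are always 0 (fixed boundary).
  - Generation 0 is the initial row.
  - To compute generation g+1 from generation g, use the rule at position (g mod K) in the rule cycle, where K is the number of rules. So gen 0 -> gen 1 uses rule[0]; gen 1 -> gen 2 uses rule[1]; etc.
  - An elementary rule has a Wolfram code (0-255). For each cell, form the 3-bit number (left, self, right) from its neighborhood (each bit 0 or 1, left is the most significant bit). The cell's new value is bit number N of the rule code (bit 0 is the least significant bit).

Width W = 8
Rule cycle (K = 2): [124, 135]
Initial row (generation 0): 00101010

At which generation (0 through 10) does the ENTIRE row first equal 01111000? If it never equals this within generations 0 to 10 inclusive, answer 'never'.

Gen 0: 00101010
Gen 1 (rule 124): 00111111
Gen 2 (rule 135): 11011110
Gen 3 (rule 124): 11110011
Gen 4 (rule 135): 01100100
Gen 5 (rule 124): 01110110
Gen 6 (rule 135): 10100000
Gen 7 (rule 124): 11110000
Gen 8 (rule 135): 01100111
Gen 9 (rule 124): 01110101
Gen 10 (rule 135): 10100101

Answer: never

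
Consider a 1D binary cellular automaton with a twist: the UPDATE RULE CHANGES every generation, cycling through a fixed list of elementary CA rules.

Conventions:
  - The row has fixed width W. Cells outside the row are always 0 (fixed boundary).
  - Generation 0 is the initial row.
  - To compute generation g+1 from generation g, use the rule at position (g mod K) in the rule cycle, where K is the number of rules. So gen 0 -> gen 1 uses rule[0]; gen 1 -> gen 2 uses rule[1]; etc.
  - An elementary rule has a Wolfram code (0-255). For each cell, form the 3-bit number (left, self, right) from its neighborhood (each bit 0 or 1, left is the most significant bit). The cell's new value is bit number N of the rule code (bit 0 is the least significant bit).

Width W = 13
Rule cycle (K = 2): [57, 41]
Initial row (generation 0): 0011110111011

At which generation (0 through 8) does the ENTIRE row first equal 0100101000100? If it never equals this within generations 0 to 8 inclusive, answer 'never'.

Gen 0: 0011110111011
Gen 1 (rule 57): 1010001100110
Gen 2 (rule 41): 0100101000100
Gen 3 (rule 57): 0010010110011
Gen 4 (rule 41): 1000001100010
Gen 5 (rule 57): 0111101011001
Gen 6 (rule 41): 0100010110000
Gen 7 (rule 57): 0011001101111
Gen 8 (rule 41): 1010001011000

Answer: 2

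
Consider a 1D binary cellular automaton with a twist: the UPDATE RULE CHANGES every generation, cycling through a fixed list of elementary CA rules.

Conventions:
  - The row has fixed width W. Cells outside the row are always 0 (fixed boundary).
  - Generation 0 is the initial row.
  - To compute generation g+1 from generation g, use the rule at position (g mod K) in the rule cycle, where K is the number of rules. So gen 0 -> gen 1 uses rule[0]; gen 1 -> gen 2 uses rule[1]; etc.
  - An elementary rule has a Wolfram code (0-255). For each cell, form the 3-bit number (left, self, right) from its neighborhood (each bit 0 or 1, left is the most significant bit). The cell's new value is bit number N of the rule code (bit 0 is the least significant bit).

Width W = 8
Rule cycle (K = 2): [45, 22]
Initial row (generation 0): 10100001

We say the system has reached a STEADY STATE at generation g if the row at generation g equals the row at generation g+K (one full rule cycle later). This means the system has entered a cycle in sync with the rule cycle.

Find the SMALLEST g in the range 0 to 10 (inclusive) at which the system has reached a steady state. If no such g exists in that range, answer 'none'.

Answer: 2

Derivation:
Gen 0: 10100001
Gen 1 (rule 45): 11101101
Gen 2 (rule 22): 00000001
Gen 3 (rule 45): 11111101
Gen 4 (rule 22): 00000001
Gen 5 (rule 45): 11111101
Gen 6 (rule 22): 00000001
Gen 7 (rule 45): 11111101
Gen 8 (rule 22): 00000001
Gen 9 (rule 45): 11111101
Gen 10 (rule 22): 00000001
Gen 11 (rule 45): 11111101
Gen 12 (rule 22): 00000001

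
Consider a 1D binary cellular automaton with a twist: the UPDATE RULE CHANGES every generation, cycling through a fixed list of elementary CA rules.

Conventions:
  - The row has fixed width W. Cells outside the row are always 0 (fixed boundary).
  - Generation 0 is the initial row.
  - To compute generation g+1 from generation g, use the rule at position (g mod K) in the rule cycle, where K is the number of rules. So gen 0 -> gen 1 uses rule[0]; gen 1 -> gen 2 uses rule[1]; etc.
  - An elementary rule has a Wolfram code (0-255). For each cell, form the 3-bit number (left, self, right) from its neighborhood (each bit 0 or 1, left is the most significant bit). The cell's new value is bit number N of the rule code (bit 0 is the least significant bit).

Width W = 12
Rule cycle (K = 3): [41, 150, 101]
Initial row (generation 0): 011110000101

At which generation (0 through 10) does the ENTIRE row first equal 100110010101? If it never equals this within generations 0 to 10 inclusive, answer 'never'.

Answer: never

Derivation:
Gen 0: 011110000101
Gen 1 (rule 41): 010000110010
Gen 2 (rule 150): 111001001111
Gen 3 (rule 101): 001001000001
Gen 4 (rule 41): 100000011100
Gen 5 (rule 150): 110000101010
Gen 6 (rule 101): 010110111110
Gen 7 (rule 41): 001101100000
Gen 8 (rule 150): 010000010000
Gen 9 (rule 101): 010111010111
Gen 10 (rule 41): 001100101100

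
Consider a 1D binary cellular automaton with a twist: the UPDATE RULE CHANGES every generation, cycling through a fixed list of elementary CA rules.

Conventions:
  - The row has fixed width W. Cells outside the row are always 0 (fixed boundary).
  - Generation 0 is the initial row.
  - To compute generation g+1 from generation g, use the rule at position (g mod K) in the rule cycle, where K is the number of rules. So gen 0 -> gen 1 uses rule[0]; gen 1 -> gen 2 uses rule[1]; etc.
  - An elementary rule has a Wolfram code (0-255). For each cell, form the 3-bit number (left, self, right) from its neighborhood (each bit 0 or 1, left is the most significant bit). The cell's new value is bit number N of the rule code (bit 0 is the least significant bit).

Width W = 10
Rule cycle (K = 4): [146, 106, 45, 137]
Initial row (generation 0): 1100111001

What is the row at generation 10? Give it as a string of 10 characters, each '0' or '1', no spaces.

Gen 0: 1100111001
Gen 1 (rule 146): 0011010110
Gen 2 (rule 106): 0111101110
Gen 3 (rule 45): 0100011000
Gen 4 (rule 137): 0001010011
Gen 5 (rule 146): 0010001100
Gen 6 (rule 106): 0100011100
Gen 7 (rule 45): 0101010001
Gen 8 (rule 137): 0000000100
Gen 9 (rule 146): 0000001010
Gen 10 (rule 106): 0000010100

Answer: 0000010100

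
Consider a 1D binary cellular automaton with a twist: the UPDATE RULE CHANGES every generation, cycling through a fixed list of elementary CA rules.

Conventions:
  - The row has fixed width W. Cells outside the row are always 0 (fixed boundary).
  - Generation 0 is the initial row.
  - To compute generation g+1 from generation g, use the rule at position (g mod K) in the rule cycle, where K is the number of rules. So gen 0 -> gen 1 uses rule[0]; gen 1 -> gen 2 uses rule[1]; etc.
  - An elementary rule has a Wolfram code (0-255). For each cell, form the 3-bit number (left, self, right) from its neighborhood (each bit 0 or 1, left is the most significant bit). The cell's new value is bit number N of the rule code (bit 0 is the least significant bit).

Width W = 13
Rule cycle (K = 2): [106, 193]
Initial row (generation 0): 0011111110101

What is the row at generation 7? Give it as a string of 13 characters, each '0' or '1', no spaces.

Answer: 1100110101000

Derivation:
Gen 0: 0011111110101
Gen 1 (rule 106): 0110000011010
Gen 2 (rule 193): 0010111001000
Gen 3 (rule 106): 0101101010000
Gen 4 (rule 193): 0000100000111
Gen 5 (rule 106): 0001000001101
Gen 6 (rule 193): 1100011100100
Gen 7 (rule 106): 1100110101000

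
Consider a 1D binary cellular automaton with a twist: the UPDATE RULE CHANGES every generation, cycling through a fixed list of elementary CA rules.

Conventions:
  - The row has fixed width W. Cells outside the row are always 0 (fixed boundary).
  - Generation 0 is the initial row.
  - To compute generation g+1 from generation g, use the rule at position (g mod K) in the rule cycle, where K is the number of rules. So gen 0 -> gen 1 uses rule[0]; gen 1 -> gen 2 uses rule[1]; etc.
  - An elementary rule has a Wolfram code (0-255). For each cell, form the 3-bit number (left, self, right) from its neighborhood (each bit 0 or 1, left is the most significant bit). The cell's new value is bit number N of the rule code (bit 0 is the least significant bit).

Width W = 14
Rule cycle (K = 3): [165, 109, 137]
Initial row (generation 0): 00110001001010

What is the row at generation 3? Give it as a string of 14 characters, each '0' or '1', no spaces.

Answer: 00100110000000

Derivation:
Gen 0: 00110001001010
Gen 1 (rule 165): 10000101001110
Gen 2 (rule 109): 10110111001010
Gen 3 (rule 137): 00100110000000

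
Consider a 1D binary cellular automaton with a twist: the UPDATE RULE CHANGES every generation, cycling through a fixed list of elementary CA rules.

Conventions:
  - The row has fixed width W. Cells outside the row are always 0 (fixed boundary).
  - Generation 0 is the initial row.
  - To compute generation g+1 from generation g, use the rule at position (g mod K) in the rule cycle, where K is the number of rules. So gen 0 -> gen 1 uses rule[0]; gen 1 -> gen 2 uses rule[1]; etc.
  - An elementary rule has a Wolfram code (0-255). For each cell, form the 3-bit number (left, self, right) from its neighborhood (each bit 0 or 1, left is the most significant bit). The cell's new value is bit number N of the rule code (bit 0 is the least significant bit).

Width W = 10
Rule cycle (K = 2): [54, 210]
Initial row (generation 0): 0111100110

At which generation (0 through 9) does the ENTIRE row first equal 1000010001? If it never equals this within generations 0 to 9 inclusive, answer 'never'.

Answer: 9

Derivation:
Gen 0: 0111100110
Gen 1 (rule 54): 1000011001
Gen 2 (rule 210): 0100101110
Gen 3 (rule 54): 1111110001
Gen 4 (rule 210): 0111111010
Gen 5 (rule 54): 1000000111
Gen 6 (rule 210): 0100001011
Gen 7 (rule 54): 1110011100
Gen 8 (rule 210): 0111101110
Gen 9 (rule 54): 1000010001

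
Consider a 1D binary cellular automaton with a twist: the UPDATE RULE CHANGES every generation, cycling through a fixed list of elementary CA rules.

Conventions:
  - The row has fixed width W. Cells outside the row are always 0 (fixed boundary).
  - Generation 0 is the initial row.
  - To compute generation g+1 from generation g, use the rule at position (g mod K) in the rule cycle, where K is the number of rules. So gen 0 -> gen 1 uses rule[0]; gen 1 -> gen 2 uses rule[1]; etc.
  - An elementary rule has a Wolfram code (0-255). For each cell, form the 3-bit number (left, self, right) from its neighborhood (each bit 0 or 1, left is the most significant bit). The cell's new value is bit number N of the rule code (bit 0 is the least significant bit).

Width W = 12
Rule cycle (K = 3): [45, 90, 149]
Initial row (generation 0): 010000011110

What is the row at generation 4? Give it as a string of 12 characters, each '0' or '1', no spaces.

Answer: 101111011000

Derivation:
Gen 0: 010000011110
Gen 1 (rule 45): 010111010000
Gen 2 (rule 90): 100101001000
Gen 3 (rule 149): 110101101111
Gen 4 (rule 45): 101111011000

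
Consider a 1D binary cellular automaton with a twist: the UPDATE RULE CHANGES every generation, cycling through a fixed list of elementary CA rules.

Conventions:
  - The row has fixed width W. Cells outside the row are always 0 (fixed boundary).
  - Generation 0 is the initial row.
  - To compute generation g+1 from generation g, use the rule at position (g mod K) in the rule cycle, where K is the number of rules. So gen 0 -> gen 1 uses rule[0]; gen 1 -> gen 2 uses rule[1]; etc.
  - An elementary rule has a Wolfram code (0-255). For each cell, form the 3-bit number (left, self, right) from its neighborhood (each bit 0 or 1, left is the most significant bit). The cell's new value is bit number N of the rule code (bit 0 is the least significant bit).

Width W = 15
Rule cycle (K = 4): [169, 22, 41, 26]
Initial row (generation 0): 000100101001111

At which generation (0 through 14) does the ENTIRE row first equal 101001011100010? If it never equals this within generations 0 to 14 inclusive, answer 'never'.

Gen 0: 000100101001111
Gen 1 (rule 169): 110000010001110
Gen 2 (rule 22): 001000111010001
Gen 3 (rule 41): 100010100100100
Gen 4 (rule 26): 010100011011010
Gen 5 (rule 169): 001001010110100
Gen 6 (rule 22): 011111010000110
Gen 7 (rule 41): 010000100110100
Gen 8 (rule 26): 101001011100010
Gen 9 (rule 169): 010000111001000
Gen 10 (rule 22): 111001000111100
Gen 11 (rule 41): 100000010100001
Gen 12 (rule 26): 010000100010010
Gen 13 (rule 169): 000110001000000
Gen 14 (rule 22): 001001011100000

Answer: 8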